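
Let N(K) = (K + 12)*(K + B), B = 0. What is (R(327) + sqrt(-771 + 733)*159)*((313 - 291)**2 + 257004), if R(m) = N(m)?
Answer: 28543317264 + 40940592*I*sqrt(38) ≈ 2.8543e+10 + 2.5237e+8*I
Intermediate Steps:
N(K) = K*(12 + K) (N(K) = (K + 12)*(K + 0) = (12 + K)*K = K*(12 + K))
R(m) = m*(12 + m)
(R(327) + sqrt(-771 + 733)*159)*((313 - 291)**2 + 257004) = (327*(12 + 327) + sqrt(-771 + 733)*159)*((313 - 291)**2 + 257004) = (327*339 + sqrt(-38)*159)*(22**2 + 257004) = (110853 + (I*sqrt(38))*159)*(484 + 257004) = (110853 + 159*I*sqrt(38))*257488 = 28543317264 + 40940592*I*sqrt(38)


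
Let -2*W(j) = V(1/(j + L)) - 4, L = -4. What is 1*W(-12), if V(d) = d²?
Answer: 1023/512 ≈ 1.9980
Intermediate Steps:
W(j) = 2 - 1/(2*(-4 + j)²) (W(j) = -((1/(j - 4))² - 4)/2 = -((1/(-4 + j))² - 4)/2 = -((-4 + j)⁻² - 4)/2 = -(-4 + (-4 + j)⁻²)/2 = 2 - 1/(2*(-4 + j)²))
1*W(-12) = 1*(2 - 1/(2*(-4 - 12)²)) = 1*(2 - ½/(-16)²) = 1*(2 - ½*1/256) = 1*(2 - 1/512) = 1*(1023/512) = 1023/512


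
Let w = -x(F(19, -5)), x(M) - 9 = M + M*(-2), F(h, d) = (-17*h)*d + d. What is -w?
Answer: -1601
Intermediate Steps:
F(h, d) = d - 17*d*h (F(h, d) = -17*d*h + d = d - 17*d*h)
x(M) = 9 - M (x(M) = 9 + (M + M*(-2)) = 9 + (M - 2*M) = 9 - M)
w = 1601 (w = -(9 - (-5)*(1 - 17*19)) = -(9 - (-5)*(1 - 323)) = -(9 - (-5)*(-322)) = -(9 - 1*1610) = -(9 - 1610) = -1*(-1601) = 1601)
-w = -1*1601 = -1601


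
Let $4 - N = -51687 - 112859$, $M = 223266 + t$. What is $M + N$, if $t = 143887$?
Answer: $531703$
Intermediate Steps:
$M = 367153$ ($M = 223266 + 143887 = 367153$)
$N = 164550$ ($N = 4 - \left(-51687 - 112859\right) = 4 - -164546 = 4 + 164546 = 164550$)
$M + N = 367153 + 164550 = 531703$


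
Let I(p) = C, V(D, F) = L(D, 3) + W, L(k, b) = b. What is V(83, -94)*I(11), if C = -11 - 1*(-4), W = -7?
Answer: 28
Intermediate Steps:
V(D, F) = -4 (V(D, F) = 3 - 7 = -4)
C = -7 (C = -11 + 4 = -7)
I(p) = -7
V(83, -94)*I(11) = -4*(-7) = 28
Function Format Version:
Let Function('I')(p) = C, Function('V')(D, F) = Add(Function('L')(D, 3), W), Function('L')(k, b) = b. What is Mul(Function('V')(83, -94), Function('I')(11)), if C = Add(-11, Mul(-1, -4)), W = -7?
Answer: 28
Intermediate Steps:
Function('V')(D, F) = -4 (Function('V')(D, F) = Add(3, -7) = -4)
C = -7 (C = Add(-11, 4) = -7)
Function('I')(p) = -7
Mul(Function('V')(83, -94), Function('I')(11)) = Mul(-4, -7) = 28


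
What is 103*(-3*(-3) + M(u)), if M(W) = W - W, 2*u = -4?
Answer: 927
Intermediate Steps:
u = -2 (u = (½)*(-4) = -2)
M(W) = 0
103*(-3*(-3) + M(u)) = 103*(-3*(-3) + 0) = 103*(9 + 0) = 103*9 = 927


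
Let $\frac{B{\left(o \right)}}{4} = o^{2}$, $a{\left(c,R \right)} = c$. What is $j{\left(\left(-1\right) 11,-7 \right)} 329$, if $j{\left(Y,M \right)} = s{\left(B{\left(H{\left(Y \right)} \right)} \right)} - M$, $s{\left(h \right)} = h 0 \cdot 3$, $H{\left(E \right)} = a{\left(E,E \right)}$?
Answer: $2303$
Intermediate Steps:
$H{\left(E \right)} = E$
$B{\left(o \right)} = 4 o^{2}$
$s{\left(h \right)} = 0$ ($s{\left(h \right)} = 0 \cdot 3 = 0$)
$j{\left(Y,M \right)} = - M$ ($j{\left(Y,M \right)} = 0 - M = - M$)
$j{\left(\left(-1\right) 11,-7 \right)} 329 = \left(-1\right) \left(-7\right) 329 = 7 \cdot 329 = 2303$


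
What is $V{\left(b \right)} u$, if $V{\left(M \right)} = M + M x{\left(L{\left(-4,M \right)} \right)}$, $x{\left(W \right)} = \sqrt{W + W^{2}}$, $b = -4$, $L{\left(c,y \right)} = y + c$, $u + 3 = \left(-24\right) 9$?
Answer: $876 + 1752 \sqrt{14} \approx 7431.4$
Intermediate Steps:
$u = -219$ ($u = -3 - 216 = -219$)
$L{\left(c,y \right)} = c + y$
$V{\left(M \right)} = M + M \sqrt{\left(-4 + M\right) \left(-3 + M\right)}$ ($V{\left(M \right)} = M + M \sqrt{\left(-4 + M\right) \left(1 + \left(-4 + M\right)\right)} = M + M \sqrt{\left(-4 + M\right) \left(-3 + M\right)}$)
$V{\left(b \right)} u = - 4 \left(1 + \sqrt{\left(-4 - 4\right) \left(-3 - 4\right)}\right) \left(-219\right) = - 4 \left(1 + \sqrt{\left(-8\right) \left(-7\right)}\right) \left(-219\right) = - 4 \left(1 + \sqrt{56}\right) \left(-219\right) = - 4 \left(1 + 2 \sqrt{14}\right) \left(-219\right) = \left(-4 - 8 \sqrt{14}\right) \left(-219\right) = 876 + 1752 \sqrt{14}$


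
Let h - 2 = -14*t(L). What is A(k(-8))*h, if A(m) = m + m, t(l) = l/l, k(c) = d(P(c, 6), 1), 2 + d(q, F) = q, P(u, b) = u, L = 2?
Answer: 240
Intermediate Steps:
d(q, F) = -2 + q
k(c) = -2 + c
t(l) = 1
A(m) = 2*m
h = -12 (h = 2 - 14*1 = 2 - 14 = -12)
A(k(-8))*h = (2*(-2 - 8))*(-12) = (2*(-10))*(-12) = -20*(-12) = 240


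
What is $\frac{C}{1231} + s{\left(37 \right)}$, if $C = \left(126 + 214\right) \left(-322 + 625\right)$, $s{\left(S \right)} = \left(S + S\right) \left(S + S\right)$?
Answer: $\frac{6843976}{1231} \approx 5559.7$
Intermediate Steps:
$s{\left(S \right)} = 4 S^{2}$ ($s{\left(S \right)} = 2 S 2 S = 4 S^{2}$)
$C = 103020$ ($C = 340 \cdot 303 = 103020$)
$\frac{C}{1231} + s{\left(37 \right)} = \frac{1}{1231} \cdot 103020 + 4 \cdot 37^{2} = \frac{1}{1231} \cdot 103020 + 4 \cdot 1369 = \frac{103020}{1231} + 5476 = \frac{6843976}{1231}$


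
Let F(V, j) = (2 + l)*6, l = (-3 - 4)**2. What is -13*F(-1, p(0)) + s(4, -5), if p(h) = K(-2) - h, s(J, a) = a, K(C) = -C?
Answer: -3983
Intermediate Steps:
p(h) = 2 - h (p(h) = -1*(-2) - h = 2 - h)
l = 49 (l = (-7)**2 = 49)
F(V, j) = 306 (F(V, j) = (2 + 49)*6 = 51*6 = 306)
-13*F(-1, p(0)) + s(4, -5) = -13*306 - 5 = -3978 - 5 = -3983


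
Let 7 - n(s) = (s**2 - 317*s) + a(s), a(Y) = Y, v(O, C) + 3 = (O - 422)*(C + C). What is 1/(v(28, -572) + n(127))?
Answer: 1/474743 ≈ 2.1064e-6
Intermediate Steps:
v(O, C) = -3 + 2*C*(-422 + O) (v(O, C) = -3 + (O - 422)*(C + C) = -3 + (-422 + O)*(2*C) = -3 + 2*C*(-422 + O))
n(s) = 7 - s**2 + 316*s (n(s) = 7 - ((s**2 - 317*s) + s) = 7 - (s**2 - 316*s) = 7 + (-s**2 + 316*s) = 7 - s**2 + 316*s)
1/(v(28, -572) + n(127)) = 1/((-3 - 844*(-572) + 2*(-572)*28) + (7 - 1*127**2 + 316*127)) = 1/((-3 + 482768 - 32032) + (7 - 1*16129 + 40132)) = 1/(450733 + (7 - 16129 + 40132)) = 1/(450733 + 24010) = 1/474743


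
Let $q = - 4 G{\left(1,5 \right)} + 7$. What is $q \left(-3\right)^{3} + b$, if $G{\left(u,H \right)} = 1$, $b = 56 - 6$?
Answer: $-31$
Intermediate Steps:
$b = 50$ ($b = 56 - 6 = 50$)
$q = 3$ ($q = \left(-4\right) 1 + 7 = -4 + 7 = 3$)
$q \left(-3\right)^{3} + b = 3 \left(-3\right)^{3} + 50 = 3 \left(-27\right) + 50 = -81 + 50 = -31$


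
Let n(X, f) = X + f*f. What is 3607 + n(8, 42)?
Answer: 5379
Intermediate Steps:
n(X, f) = X + f²
3607 + n(8, 42) = 3607 + (8 + 42²) = 3607 + (8 + 1764) = 3607 + 1772 = 5379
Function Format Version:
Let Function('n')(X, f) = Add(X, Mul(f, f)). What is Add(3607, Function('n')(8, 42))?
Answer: 5379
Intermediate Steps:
Function('n')(X, f) = Add(X, Pow(f, 2))
Add(3607, Function('n')(8, 42)) = Add(3607, Add(8, Pow(42, 2))) = Add(3607, Add(8, 1764)) = Add(3607, 1772) = 5379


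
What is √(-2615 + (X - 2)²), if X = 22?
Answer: I*√2215 ≈ 47.064*I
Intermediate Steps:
√(-2615 + (X - 2)²) = √(-2615 + (22 - 2)²) = √(-2615 + 20²) = √(-2615 + 400) = √(-2215) = I*√2215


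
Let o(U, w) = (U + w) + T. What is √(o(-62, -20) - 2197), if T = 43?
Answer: 2*I*√559 ≈ 47.286*I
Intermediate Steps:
o(U, w) = 43 + U + w (o(U, w) = (U + w) + 43 = 43 + U + w)
√(o(-62, -20) - 2197) = √((43 - 62 - 20) - 2197) = √(-39 - 2197) = √(-2236) = 2*I*√559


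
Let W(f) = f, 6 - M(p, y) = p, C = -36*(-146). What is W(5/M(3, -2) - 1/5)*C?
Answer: 38544/5 ≈ 7708.8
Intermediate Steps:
C = 5256
M(p, y) = 6 - p
W(5/M(3, -2) - 1/5)*C = (5/(6 - 1*3) - 1/5)*5256 = (5/(6 - 3) - 1*⅕)*5256 = (5/3 - ⅕)*5256 = (22/15)*5256 = 38544/5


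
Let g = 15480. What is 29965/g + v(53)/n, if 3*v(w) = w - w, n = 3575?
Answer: 5993/3096 ≈ 1.9357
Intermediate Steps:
v(w) = 0 (v(w) = (w - w)/3 = (⅓)*0 = 0)
29965/g + v(53)/n = 29965/15480 + 0/3575 = 29965*(1/15480) + 0*(1/3575) = 5993/3096 + 0 = 5993/3096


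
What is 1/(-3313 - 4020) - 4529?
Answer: -33211158/7333 ≈ -4529.0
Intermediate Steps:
1/(-3313 - 4020) - 4529 = 1/(-7333) - 4529 = -1/7333 - 4529 = -33211158/7333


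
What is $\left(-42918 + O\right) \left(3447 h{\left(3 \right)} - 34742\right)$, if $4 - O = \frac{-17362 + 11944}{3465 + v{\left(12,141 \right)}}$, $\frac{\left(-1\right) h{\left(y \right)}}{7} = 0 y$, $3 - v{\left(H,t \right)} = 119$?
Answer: $\frac{4992896779456}{3349} \approx 1.4909 \cdot 10^{9}$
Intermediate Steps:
$v{\left(H,t \right)} = -116$ ($v{\left(H,t \right)} = 3 - 119 = -116$)
$h{\left(y \right)} = 0$ ($h{\left(y \right)} = - 7 \cdot 0 y = \left(-7\right) 0 = 0$)
$O = \frac{18814}{3349}$ ($O = 4 - \frac{-17362 + 11944}{3465 - 116} = 4 - - \frac{5418}{3349} = 4 + \frac{5418}{3349} = \frac{18814}{3349} \approx 5.6178$)
$\left(-42918 + O\right) \left(3447 h{\left(3 \right)} - 34742\right) = \left(-42918 + \frac{18814}{3349}\right) \left(3447 \cdot 0 - 34742\right) = - \frac{143713568 \left(0 - 34742\right)}{3349} = \left(- \frac{143713568}{3349}\right) \left(-34742\right) = \frac{4992896779456}{3349}$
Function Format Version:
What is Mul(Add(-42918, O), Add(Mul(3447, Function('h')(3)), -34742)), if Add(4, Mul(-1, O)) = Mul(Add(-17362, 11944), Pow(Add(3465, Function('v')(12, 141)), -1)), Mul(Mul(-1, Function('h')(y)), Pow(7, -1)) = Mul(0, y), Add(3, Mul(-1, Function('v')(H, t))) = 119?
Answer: Rational(4992896779456, 3349) ≈ 1.4909e+9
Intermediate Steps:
Function('v')(H, t) = -116 (Function('v')(H, t) = Add(3, Mul(-1, 119)) = Add(3, -119) = -116)
Function('h')(y) = 0 (Function('h')(y) = Mul(-7, Mul(0, y)) = Mul(-7, 0) = 0)
O = Rational(18814, 3349) (O = Add(4, Mul(-1, Mul(Add(-17362, 11944), Pow(Add(3465, -116), -1)))) = Add(4, Mul(-1, Mul(-5418, Pow(3349, -1)))) = Add(4, Mul(-1, Mul(-5418, Rational(1, 3349)))) = Add(4, Mul(-1, Rational(-5418, 3349))) = Add(4, Rational(5418, 3349)) = Rational(18814, 3349) ≈ 5.6178)
Mul(Add(-42918, O), Add(Mul(3447, Function('h')(3)), -34742)) = Mul(Add(-42918, Rational(18814, 3349)), Add(Mul(3447, 0), -34742)) = Mul(Rational(-143713568, 3349), Add(0, -34742)) = Mul(Rational(-143713568, 3349), -34742) = Rational(4992896779456, 3349)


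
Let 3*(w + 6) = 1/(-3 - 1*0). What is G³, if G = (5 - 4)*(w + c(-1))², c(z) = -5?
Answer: 1000000000000/531441 ≈ 1.8817e+6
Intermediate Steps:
w = -55/9 (w = -6 + 1/(3*(-3 - 1*0)) = -6 + 1/(3*(-3 + 0)) = -6 + (⅓)/(-3) = -6 + (⅓)*(-⅓) = -6 - ⅑ = -55/9 ≈ -6.1111)
G = 10000/81 (G = (5 - 4)*(-55/9 - 5)² = 1*(-100/9)² = 1*(10000/81) = 10000/81 ≈ 123.46)
G³ = (10000/81)³ = 1000000000000/531441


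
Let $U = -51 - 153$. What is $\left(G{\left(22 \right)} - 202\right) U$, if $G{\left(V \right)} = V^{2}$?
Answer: $-57528$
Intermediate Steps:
$U = -204$ ($U = -51 - 153 = -204$)
$\left(G{\left(22 \right)} - 202\right) U = \left(22^{2} - 202\right) \left(-204\right) = \left(484 - 202\right) \left(-204\right) = 282 \left(-204\right) = -57528$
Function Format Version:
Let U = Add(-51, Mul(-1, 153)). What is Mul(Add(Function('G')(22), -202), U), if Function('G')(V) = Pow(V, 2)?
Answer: -57528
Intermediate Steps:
U = -204 (U = Add(-51, -153) = -204)
Mul(Add(Function('G')(22), -202), U) = Mul(Add(Pow(22, 2), -202), -204) = Mul(Add(484, -202), -204) = Mul(282, -204) = -57528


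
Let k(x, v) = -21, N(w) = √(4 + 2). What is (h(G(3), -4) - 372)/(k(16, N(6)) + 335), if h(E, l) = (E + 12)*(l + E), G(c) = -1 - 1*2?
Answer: -435/314 ≈ -1.3853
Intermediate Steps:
N(w) = √6
G(c) = -3 (G(c) = -1 - 2 = -3)
h(E, l) = (12 + E)*(E + l)
(h(G(3), -4) - 372)/(k(16, N(6)) + 335) = (((-3)² + 12*(-3) + 12*(-4) - 3*(-4)) - 372)/(-21 + 335) = ((9 - 36 - 48 + 12) - 372)/314 = (-63 - 372)*(1/314) = -435*1/314 = -435/314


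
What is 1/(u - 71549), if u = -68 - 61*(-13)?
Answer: -1/70824 ≈ -1.4120e-5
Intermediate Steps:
u = 725 (u = -68 + 793 = 725)
1/(u - 71549) = 1/(725 - 71549) = 1/(-70824) = -1/70824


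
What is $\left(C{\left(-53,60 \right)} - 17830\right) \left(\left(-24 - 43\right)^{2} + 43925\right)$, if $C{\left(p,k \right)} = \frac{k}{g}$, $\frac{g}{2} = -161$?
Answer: $- \frac{138980133240}{161} \approx -8.6323 \cdot 10^{8}$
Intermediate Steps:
$g = -322$ ($g = 2 \left(-161\right) = -322$)
$C{\left(p,k \right)} = - \frac{k}{322}$ ($C{\left(p,k \right)} = \frac{k}{-322} = k \left(- \frac{1}{322}\right) = - \frac{k}{322}$)
$\left(C{\left(-53,60 \right)} - 17830\right) \left(\left(-24 - 43\right)^{2} + 43925\right) = \left(\left(- \frac{1}{322}\right) 60 - 17830\right) \left(\left(-24 - 43\right)^{2} + 43925\right) = \left(- \frac{30}{161} - 17830\right) \left(\left(-67\right)^{2} + 43925\right) = - \frac{2870660 \left(4489 + 43925\right)}{161} = \left(- \frac{2870660}{161}\right) 48414 = - \frac{138980133240}{161}$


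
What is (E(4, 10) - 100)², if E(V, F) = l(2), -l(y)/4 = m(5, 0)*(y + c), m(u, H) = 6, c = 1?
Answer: 29584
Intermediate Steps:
l(y) = -24 - 24*y (l(y) = -24*(y + 1) = -24*(1 + y) = -4*(6 + 6*y) = -24 - 24*y)
E(V, F) = -72 (E(V, F) = -24 - 24*2 = -24 - 48 = -72)
(E(4, 10) - 100)² = (-72 - 100)² = (-172)² = 29584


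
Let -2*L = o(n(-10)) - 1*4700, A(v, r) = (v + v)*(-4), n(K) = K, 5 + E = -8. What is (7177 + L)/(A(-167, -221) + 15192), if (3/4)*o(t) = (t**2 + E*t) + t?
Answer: 28141/49584 ≈ 0.56754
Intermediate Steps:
E = -13 (E = -5 - 8 = -13)
o(t) = -16*t + 4*t**2/3 (o(t) = 4*((t**2 - 13*t) + t)/3 = 4*(t**2 - 12*t)/3 = -16*t + 4*t**2/3)
A(v, r) = -8*v (A(v, r) = (2*v)*(-4) = -8*v)
L = 6610/3 (L = -((4/3)*(-10)*(-12 - 10) - 1*4700)/2 = -((4/3)*(-10)*(-22) - 4700)/2 = -(880/3 - 4700)/2 = -1/2*(-13220/3) = 6610/3 ≈ 2203.3)
(7177 + L)/(A(-167, -221) + 15192) = (7177 + 6610/3)/(-8*(-167) + 15192) = 28141/(3*(1336 + 15192)) = (28141/3)/16528 = (28141/3)*(1/16528) = 28141/49584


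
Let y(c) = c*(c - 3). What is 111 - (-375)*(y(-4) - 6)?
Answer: 8361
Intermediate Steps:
y(c) = c*(-3 + c)
111 - (-375)*(y(-4) - 6) = 111 - (-375)*(-4*(-3 - 4) - 6) = 111 - (-375)*(-4*(-7) - 6) = 111 - (-375)*(28 - 6) = 111 - (-375)*22 = 111 - 125*(-66) = 111 + 8250 = 8361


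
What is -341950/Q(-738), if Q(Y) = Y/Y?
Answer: -341950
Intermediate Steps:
Q(Y) = 1
-341950/Q(-738) = -341950/1 = -341950*1 = -341950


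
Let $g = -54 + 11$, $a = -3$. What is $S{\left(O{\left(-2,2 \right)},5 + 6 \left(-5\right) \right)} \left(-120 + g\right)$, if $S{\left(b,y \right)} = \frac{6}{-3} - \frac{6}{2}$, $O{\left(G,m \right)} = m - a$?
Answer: $815$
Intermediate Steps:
$O{\left(G,m \right)} = 3 + m$ ($O{\left(G,m \right)} = m - -3 = m + 3 = 3 + m$)
$S{\left(b,y \right)} = -5$ ($S{\left(b,y \right)} = 6 \left(- \frac{1}{3}\right) - 3 = -2 - 3 = -5$)
$g = -43$
$S{\left(O{\left(-2,2 \right)},5 + 6 \left(-5\right) \right)} \left(-120 + g\right) = - 5 \left(-120 - 43\right) = \left(-5\right) \left(-163\right) = 815$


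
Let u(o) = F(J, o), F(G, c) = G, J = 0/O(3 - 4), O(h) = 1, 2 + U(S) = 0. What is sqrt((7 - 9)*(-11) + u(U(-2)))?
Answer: sqrt(22) ≈ 4.6904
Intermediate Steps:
U(S) = -2 (U(S) = -2 + 0 = -2)
J = 0 (J = 0/1 = 0*1 = 0)
u(o) = 0
sqrt((7 - 9)*(-11) + u(U(-2))) = sqrt((7 - 9)*(-11) + 0) = sqrt(-2*(-11) + 0) = sqrt(22 + 0) = sqrt(22)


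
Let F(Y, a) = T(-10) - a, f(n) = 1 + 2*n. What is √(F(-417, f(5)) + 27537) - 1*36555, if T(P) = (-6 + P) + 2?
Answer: -36555 + 2*√6878 ≈ -36389.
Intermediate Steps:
T(P) = -4 + P
F(Y, a) = -14 - a (F(Y, a) = (-4 - 10) - a = -14 - a)
√(F(-417, f(5)) + 27537) - 1*36555 = √((-14 - (1 + 2*5)) + 27537) - 1*36555 = √((-14 - (1 + 10)) + 27537) - 36555 = √((-14 - 1*11) + 27537) - 36555 = √((-14 - 11) + 27537) - 36555 = √(-25 + 27537) - 36555 = √27512 - 36555 = 2*√6878 - 36555 = -36555 + 2*√6878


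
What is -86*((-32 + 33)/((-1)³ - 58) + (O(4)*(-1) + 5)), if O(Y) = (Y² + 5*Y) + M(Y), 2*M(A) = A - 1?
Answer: 164991/59 ≈ 2796.5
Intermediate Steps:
M(A) = -½ + A/2 (M(A) = (A - 1)/2 = (-1 + A)/2 = -½ + A/2)
O(Y) = -½ + Y² + 11*Y/2 (O(Y) = (Y² + 5*Y) + (-½ + Y/2) = -½ + Y² + 11*Y/2)
-86*((-32 + 33)/((-1)³ - 58) + (O(4)*(-1) + 5)) = -86*((-32 + 33)/((-1)³ - 58) + ((-½ + 4² + (11/2)*4)*(-1) + 5)) = -86*(1/(-1 - 58) + ((-½ + 16 + 22)*(-1) + 5)) = -86*(1/(-59) + ((75/2)*(-1) + 5)) = -86*(1*(-1/59) + (-75/2 + 5)) = -86*(-1/59 - 65/2) = -86*(-3837/118) = 164991/59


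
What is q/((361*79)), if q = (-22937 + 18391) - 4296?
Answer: -8842/28519 ≈ -0.31004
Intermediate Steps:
q = -8842 (q = -4546 - 4296 = -8842)
q/((361*79)) = -8842/(361*79) = -8842/28519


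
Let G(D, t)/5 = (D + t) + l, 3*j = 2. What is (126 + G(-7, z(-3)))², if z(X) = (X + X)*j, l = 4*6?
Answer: 36481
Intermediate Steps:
j = ⅔ (j = (⅓)*2 = ⅔ ≈ 0.66667)
l = 24
z(X) = 4*X/3 (z(X) = (X + X)*(⅔) = (2*X)*(⅔) = 4*X/3)
G(D, t) = 120 + 5*D + 5*t (G(D, t) = 5*((D + t) + 24) = 5*(24 + D + t) = 120 + 5*D + 5*t)
(126 + G(-7, z(-3)))² = (126 + (120 + 5*(-7) + 5*((4/3)*(-3))))² = (126 + (120 - 35 + 5*(-4)))² = (126 + (120 - 35 - 20))² = (126 + 65)² = 191² = 36481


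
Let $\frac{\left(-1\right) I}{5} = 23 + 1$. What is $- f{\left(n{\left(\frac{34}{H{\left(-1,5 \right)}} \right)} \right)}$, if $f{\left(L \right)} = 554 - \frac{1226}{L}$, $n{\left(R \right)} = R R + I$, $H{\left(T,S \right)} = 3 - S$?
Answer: $- \frac{92400}{169} \approx -546.75$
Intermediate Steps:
$I = -120$ ($I = - 5 \left(23 + 1\right) = \left(-5\right) 24 = -120$)
$n{\left(R \right)} = -120 + R^{2}$ ($n{\left(R \right)} = R R - 120 = R^{2} - 120 = -120 + R^{2}$)
$f{\left(L \right)} = 554 - \frac{1226}{L}$
$- f{\left(n{\left(\frac{34}{H{\left(-1,5 \right)}} \right)} \right)} = - (554 - \frac{1226}{-120 + \left(\frac{34}{3 - 5}\right)^{2}}) = - (554 - \frac{1226}{-120 + \left(\frac{34}{-2}\right)^{2}}) = - (554 - \frac{1226}{-120 + \left(34 \left(- \frac{1}{2}\right)\right)^{2}}) = - (554 - \frac{1226}{-120 + \left(-17\right)^{2}}) = - (554 - \frac{1226}{-120 + 289}) = - (554 - \frac{1226}{169}) = \left(-1\right) \frac{92400}{169} = - \frac{92400}{169}$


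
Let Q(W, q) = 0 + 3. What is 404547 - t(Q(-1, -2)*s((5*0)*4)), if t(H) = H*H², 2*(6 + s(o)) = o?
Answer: 410379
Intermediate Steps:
s(o) = -6 + o/2
Q(W, q) = 3
t(H) = H³
404547 - t(Q(-1, -2)*s((5*0)*4)) = 404547 - (3*(-6 + ((5*0)*4)/2))³ = 404547 - (3*(-6 + (0*4)/2))³ = 404547 - (3*(-6 + (½)*0))³ = 404547 - (3*(-6 + 0))³ = 404547 - (3*(-6))³ = 404547 - 1*(-18)³ = 404547 - 1*(-5832) = 404547 + 5832 = 410379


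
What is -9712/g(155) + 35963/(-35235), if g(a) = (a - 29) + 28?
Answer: -173870311/2713095 ≈ -64.086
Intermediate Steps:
g(a) = -1 + a (g(a) = (-29 + a) + 28 = -1 + a)
-9712/g(155) + 35963/(-35235) = -9712/(-1 + 155) + 35963/(-35235) = -9712/154 + 35963*(-1/35235) = -9712*1/154 - 35963/35235 = -4856/77 - 35963/35235 = -173870311/2713095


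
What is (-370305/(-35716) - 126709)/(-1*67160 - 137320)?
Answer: 4525168339/7303207680 ≈ 0.61961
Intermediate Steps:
(-370305/(-35716) - 126709)/(-1*67160 - 137320) = (-370305*(-1/35716) - 126709)/(-67160 - 137320) = (370305/35716 - 126709)/(-204480) = -4525168339/35716*(-1/204480) = 4525168339/7303207680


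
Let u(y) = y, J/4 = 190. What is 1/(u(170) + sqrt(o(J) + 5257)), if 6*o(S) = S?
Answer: 510/70549 - sqrt(48453)/70549 ≈ 0.0041089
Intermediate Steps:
J = 760 (J = 4*190 = 760)
o(S) = S/6
1/(u(170) + sqrt(o(J) + 5257)) = 1/(170 + sqrt((1/6)*760 + 5257)) = 1/(170 + sqrt(380/3 + 5257)) = 1/(170 + sqrt(16151/3)) = 1/(170 + sqrt(48453)/3)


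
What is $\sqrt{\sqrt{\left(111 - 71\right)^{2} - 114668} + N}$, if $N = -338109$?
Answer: $\sqrt{-338109 + 2 i \sqrt{28267}} \approx 0.289 + 581.47 i$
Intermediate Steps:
$\sqrt{\sqrt{\left(111 - 71\right)^{2} - 114668} + N} = \sqrt{\sqrt{\left(111 - 71\right)^{2} - 114668} - 338109} = \sqrt{\sqrt{40^{2} - 114668} - 338109} = \sqrt{\sqrt{1600 - 114668} - 338109} = \sqrt{\sqrt{-113068} - 338109} = \sqrt{2 i \sqrt{28267} - 338109} = \sqrt{-338109 + 2 i \sqrt{28267}}$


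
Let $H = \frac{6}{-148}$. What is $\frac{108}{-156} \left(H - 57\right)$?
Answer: $\frac{37989}{962} \approx 39.49$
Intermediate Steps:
$H = - \frac{3}{74}$ ($H = 6 \left(- \frac{1}{148}\right) = - \frac{3}{74} \approx -0.040541$)
$\frac{108}{-156} \left(H - 57\right) = \frac{108}{-156} \left(- \frac{3}{74} - 57\right) = 108 \left(- \frac{1}{156}\right) \left(- \frac{3}{74} - 57\right) = - \frac{9 \left(- \frac{3}{74} - 57\right)}{13} = \left(- \frac{9}{13}\right) \left(- \frac{4221}{74}\right) = \frac{37989}{962}$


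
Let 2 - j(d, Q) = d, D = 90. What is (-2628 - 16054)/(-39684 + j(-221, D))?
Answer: 18682/39461 ≈ 0.47343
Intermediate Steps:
j(d, Q) = 2 - d
(-2628 - 16054)/(-39684 + j(-221, D)) = (-2628 - 16054)/(-39684 + (2 - 1*(-221))) = -18682/(-39684 + (2 + 221)) = -18682/(-39684 + 223) = -18682/(-39461) = -18682*(-1/39461) = 18682/39461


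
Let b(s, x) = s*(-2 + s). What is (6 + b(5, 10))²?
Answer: 441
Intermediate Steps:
(6 + b(5, 10))² = (6 + 5*(-2 + 5))² = (6 + 5*3)² = (6 + 15)² = 21² = 441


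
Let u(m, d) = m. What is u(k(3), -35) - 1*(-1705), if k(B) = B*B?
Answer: 1714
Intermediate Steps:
k(B) = B²
u(k(3), -35) - 1*(-1705) = 3² - 1*(-1705) = 9 + 1705 = 1714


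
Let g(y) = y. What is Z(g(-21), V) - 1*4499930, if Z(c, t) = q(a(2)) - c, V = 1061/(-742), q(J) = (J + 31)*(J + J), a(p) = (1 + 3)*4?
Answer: -4498405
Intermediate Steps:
a(p) = 16 (a(p) = 4*4 = 16)
q(J) = 2*J*(31 + J) (q(J) = (31 + J)*(2*J) = 2*J*(31 + J))
V = -1061/742 (V = 1061*(-1/742) = -1061/742 ≈ -1.4299)
Z(c, t) = 1504 - c (Z(c, t) = 2*16*(31 + 16) - c = 2*16*47 - c = 1504 - c)
Z(g(-21), V) - 1*4499930 = (1504 - 1*(-21)) - 1*4499930 = (1504 + 21) - 4499930 = 1525 - 4499930 = -4498405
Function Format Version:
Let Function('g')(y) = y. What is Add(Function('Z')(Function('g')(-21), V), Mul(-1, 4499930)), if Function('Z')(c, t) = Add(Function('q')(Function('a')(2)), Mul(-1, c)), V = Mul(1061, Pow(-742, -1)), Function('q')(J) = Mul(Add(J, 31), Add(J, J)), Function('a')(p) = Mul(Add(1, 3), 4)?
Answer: -4498405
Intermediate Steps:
Function('a')(p) = 16 (Function('a')(p) = Mul(4, 4) = 16)
Function('q')(J) = Mul(2, J, Add(31, J)) (Function('q')(J) = Mul(Add(31, J), Mul(2, J)) = Mul(2, J, Add(31, J)))
V = Rational(-1061, 742) (V = Mul(1061, Rational(-1, 742)) = Rational(-1061, 742) ≈ -1.4299)
Function('Z')(c, t) = Add(1504, Mul(-1, c)) (Function('Z')(c, t) = Add(Mul(2, 16, Add(31, 16)), Mul(-1, c)) = Add(Mul(2, 16, 47), Mul(-1, c)) = Add(1504, Mul(-1, c)))
Add(Function('Z')(Function('g')(-21), V), Mul(-1, 4499930)) = Add(Add(1504, Mul(-1, -21)), Mul(-1, 4499930)) = Add(Add(1504, 21), -4499930) = Add(1525, -4499930) = -4498405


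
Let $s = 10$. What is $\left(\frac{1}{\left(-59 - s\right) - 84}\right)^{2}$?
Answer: $\frac{1}{23409} \approx 4.2719 \cdot 10^{-5}$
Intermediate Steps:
$\left(\frac{1}{\left(-59 - s\right) - 84}\right)^{2} = \left(\frac{1}{\left(-59 - 10\right) - 84}\right)^{2} = \left(\frac{1}{-69 - 84}\right)^{2} = \left(\frac{1}{-153}\right)^{2} = \left(- \frac{1}{153}\right)^{2} = \frac{1}{23409}$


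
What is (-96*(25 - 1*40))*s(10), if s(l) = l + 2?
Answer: 17280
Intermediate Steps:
s(l) = 2 + l
(-96*(25 - 1*40))*s(10) = (-96*(25 - 1*40))*(2 + 10) = -96*(25 - 40)*12 = -96*(-15)*12 = 1440*12 = 17280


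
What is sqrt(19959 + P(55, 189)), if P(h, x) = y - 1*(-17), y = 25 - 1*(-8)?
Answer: sqrt(20009) ≈ 141.45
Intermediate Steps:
y = 33 (y = 25 + 8 = 33)
P(h, x) = 50 (P(h, x) = 33 - 1*(-17) = 33 + 17 = 50)
sqrt(19959 + P(55, 189)) = sqrt(19959 + 50) = sqrt(20009)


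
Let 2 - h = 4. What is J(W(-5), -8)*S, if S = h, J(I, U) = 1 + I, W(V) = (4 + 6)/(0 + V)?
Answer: 2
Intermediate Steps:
W(V) = 10/V
h = -2 (h = 2 - 1*4 = 2 - 4 = -2)
S = -2
J(W(-5), -8)*S = (1 + 10/(-5))*(-2) = (1 + 10*(-⅕))*(-2) = (1 - 2)*(-2) = -1*(-2) = 2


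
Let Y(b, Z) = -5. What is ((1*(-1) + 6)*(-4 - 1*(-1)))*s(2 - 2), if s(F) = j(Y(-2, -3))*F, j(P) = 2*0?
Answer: 0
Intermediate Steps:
j(P) = 0
s(F) = 0 (s(F) = 0*F = 0)
((1*(-1) + 6)*(-4 - 1*(-1)))*s(2 - 2) = ((1*(-1) + 6)*(-4 - 1*(-1)))*0 = ((-1 + 6)*(-4 + 1))*0 = (5*(-3))*0 = -15*0 = 0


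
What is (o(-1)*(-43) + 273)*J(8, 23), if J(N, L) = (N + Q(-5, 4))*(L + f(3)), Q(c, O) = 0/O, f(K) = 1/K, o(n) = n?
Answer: 176960/3 ≈ 58987.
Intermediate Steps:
Q(c, O) = 0
J(N, L) = N*(⅓ + L) (J(N, L) = (N + 0)*(L + 1/3) = N*(L + ⅓) = N*(⅓ + L))
(o(-1)*(-43) + 273)*J(8, 23) = (-1*(-43) + 273)*(8*(⅓ + 23)) = (43 + 273)*(8*(70/3)) = 316*(560/3) = 176960/3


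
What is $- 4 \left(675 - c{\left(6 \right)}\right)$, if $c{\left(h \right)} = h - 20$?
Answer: $-2756$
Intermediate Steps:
$c{\left(h \right)} = -20 + h$
$- 4 \left(675 - c{\left(6 \right)}\right) = - 4 \left(675 - \left(-20 + 6\right)\right) = - 4 \left(675 - -14\right) = - 4 \left(675 + 14\right) = \left(-4\right) 689 = -2756$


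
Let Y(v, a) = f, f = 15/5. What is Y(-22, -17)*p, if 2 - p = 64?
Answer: -186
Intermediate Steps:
f = 3 (f = 15*(1/5) = 3)
p = -62 (p = 2 - 1*64 = 2 - 64 = -62)
Y(v, a) = 3
Y(-22, -17)*p = 3*(-62) = -186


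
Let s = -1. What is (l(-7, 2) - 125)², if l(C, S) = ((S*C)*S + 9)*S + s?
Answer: 26896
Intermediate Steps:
l(C, S) = -1 + S*(9 + C*S²) (l(C, S) = ((S*C)*S + 9)*S - 1 = ((C*S)*S + 9)*S - 1 = (C*S² + 9)*S - 1 = (9 + C*S²)*S - 1 = S*(9 + C*S²) - 1 = -1 + S*(9 + C*S²))
(l(-7, 2) - 125)² = ((-1 + 9*2 - 7*2³) - 125)² = ((-1 + 18 - 7*8) - 125)² = ((-1 + 18 - 56) - 125)² = (-39 - 125)² = (-164)² = 26896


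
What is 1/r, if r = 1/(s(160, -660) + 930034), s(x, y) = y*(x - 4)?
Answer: 827074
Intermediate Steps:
s(x, y) = y*(-4 + x)
r = 1/827074 (r = 1/(-660*(-4 + 160) + 930034) = 1/(-660*156 + 930034) = 1/(-102960 + 930034) = 1/827074 ≈ 1.2091e-6)
1/r = 1/(1/827074) = 827074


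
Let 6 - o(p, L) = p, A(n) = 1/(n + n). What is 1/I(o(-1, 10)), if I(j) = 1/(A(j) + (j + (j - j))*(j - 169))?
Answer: -15875/14 ≈ -1133.9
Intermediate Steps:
A(n) = 1/(2*n)
o(p, L) = 6 - p
I(j) = 1/(1/(2*j) + j*(-169 + j)) (I(j) = 1/(1/(2*j) + (j + (j - j))*(j - 169)) = 1/(1/(2*j) + (j + 0)*(-169 + j)) = 1/(1/(2*j) + j*(-169 + j)))
1/I(o(-1, 10)) = 1/(2*(6 - 1*(-1))/(1 + 2*(6 - 1*(-1))²*(-169 + (6 - 1*(-1))))) = 1/(2*(6 + 1)/(1 + 2*(6 + 1)²*(-169 + (6 + 1)))) = 1/(2*7/(1 + 2*7²*(-169 + 7))) = 1/(2*7/(1 + 2*49*(-162))) = 1/(2*7/(1 - 15876)) = 1/(2*7/(-15875)) = 1/(2*7*(-1/15875)) = 1/(-14/15875) = -15875/14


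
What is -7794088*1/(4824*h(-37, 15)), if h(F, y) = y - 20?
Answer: 974261/3015 ≈ 323.14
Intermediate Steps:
h(F, y) = -20 + y
-7794088*1/(4824*h(-37, 15)) = -7794088*1/(4824*(-20 + 15)) = -7794088/(4824*(-5)) = -7794088/(-24120) = -7794088*(-1/24120) = 974261/3015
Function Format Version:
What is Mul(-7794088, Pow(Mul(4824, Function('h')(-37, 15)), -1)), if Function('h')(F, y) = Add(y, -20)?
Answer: Rational(974261, 3015) ≈ 323.14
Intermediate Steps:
Function('h')(F, y) = Add(-20, y)
Mul(-7794088, Pow(Mul(4824, Function('h')(-37, 15)), -1)) = Mul(-7794088, Pow(Mul(4824, Add(-20, 15)), -1)) = Mul(-7794088, Pow(Mul(4824, -5), -1)) = Mul(-7794088, Pow(-24120, -1)) = Mul(-7794088, Rational(-1, 24120)) = Rational(974261, 3015)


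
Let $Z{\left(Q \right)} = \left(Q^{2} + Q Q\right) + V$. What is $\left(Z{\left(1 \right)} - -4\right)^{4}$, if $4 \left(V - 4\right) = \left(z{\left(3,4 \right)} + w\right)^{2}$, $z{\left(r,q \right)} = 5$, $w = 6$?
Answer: $\frac{671898241}{256} \approx 2.6246 \cdot 10^{6}$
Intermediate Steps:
$V = \frac{137}{4}$ ($V = 4 + \frac{\left(5 + 6\right)^{2}}{4} = 4 + \frac{11^{2}}{4} = 4 + \frac{1}{4} \cdot 121 = 4 + \frac{121}{4} = \frac{137}{4} \approx 34.25$)
$Z{\left(Q \right)} = \frac{137}{4} + 2 Q^{2}$ ($Z{\left(Q \right)} = \left(Q^{2} + Q Q\right) + \frac{137}{4} = \left(Q^{2} + Q^{2}\right) + \frac{137}{4} = 2 Q^{2} + \frac{137}{4} = \frac{137}{4} + 2 Q^{2}$)
$\left(Z{\left(1 \right)} - -4\right)^{4} = \left(\left(\frac{137}{4} + 2 \cdot 1^{2}\right) - -4\right)^{4} = \left(\left(\frac{137}{4} + 2 \cdot 1\right) + 4\right)^{4} = \left(\left(\frac{137}{4} + 2\right) + 4\right)^{4} = \left(\frac{145}{4} + 4\right)^{4} = \left(\frac{161}{4}\right)^{4} = \frac{671898241}{256}$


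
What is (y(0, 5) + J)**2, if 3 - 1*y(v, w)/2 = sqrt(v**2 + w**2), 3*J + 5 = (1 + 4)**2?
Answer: 64/9 ≈ 7.1111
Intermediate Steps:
J = 20/3 (J = -5/3 + (1 + 4)**2/3 = -5/3 + (1/3)*5**2 = -5/3 + (1/3)*25 = -5/3 + 25/3 = 20/3 ≈ 6.6667)
y(v, w) = 6 - 2*sqrt(v**2 + w**2)
(y(0, 5) + J)**2 = ((6 - 2*sqrt(0**2 + 5**2)) + 20/3)**2 = ((6 - 2*sqrt(0 + 25)) + 20/3)**2 = ((6 - 2*sqrt(25)) + 20/3)**2 = ((6 - 2*5) + 20/3)**2 = ((6 - 10) + 20/3)**2 = (-4 + 20/3)**2 = (8/3)**2 = 64/9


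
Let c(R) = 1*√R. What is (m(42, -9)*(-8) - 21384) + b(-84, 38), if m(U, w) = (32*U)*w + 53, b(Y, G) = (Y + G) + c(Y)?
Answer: 74914 + 2*I*√21 ≈ 74914.0 + 9.1651*I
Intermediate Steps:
c(R) = √R
b(Y, G) = G + Y + √Y (b(Y, G) = (Y + G) + √Y = (G + Y) + √Y = G + Y + √Y)
m(U, w) = 53 + 32*U*w (m(U, w) = 32*U*w + 53 = 53 + 32*U*w)
(m(42, -9)*(-8) - 21384) + b(-84, 38) = ((53 + 32*42*(-9))*(-8) - 21384) + (38 - 84 + √(-84)) = ((53 - 12096)*(-8) - 21384) + (38 - 84 + 2*I*√21) = (-12043*(-8) - 21384) + (-46 + 2*I*√21) = (96344 - 21384) + (-46 + 2*I*√21) = 74960 + (-46 + 2*I*√21) = 74914 + 2*I*√21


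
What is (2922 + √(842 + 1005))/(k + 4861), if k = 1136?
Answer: 974/1999 + √1847/5997 ≈ 0.49441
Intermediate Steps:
(2922 + √(842 + 1005))/(k + 4861) = (2922 + √(842 + 1005))/(1136 + 4861) = (2922 + √1847)/5997 = (2922 + √1847)*(1/5997) = 974/1999 + √1847/5997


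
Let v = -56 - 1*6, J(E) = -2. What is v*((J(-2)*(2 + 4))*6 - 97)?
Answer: 10478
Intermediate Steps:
v = -62 (v = -56 - 6 = -62)
v*((J(-2)*(2 + 4))*6 - 97) = -62*(-2*(2 + 4)*6 - 97) = -62*(-2*6*6 - 97) = -62*(-12*6 - 97) = -62*(-72 - 97) = -62*(-169) = 10478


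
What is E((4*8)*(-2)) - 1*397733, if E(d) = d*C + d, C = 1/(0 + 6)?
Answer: -1193423/3 ≈ -3.9781e+5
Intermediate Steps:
C = 1/6 ≈ 0.16667
E(d) = 7*d/6 (E(d) = d*(1/6) + d = d/6 + d = 7*d/6)
E((4*8)*(-2)) - 1*397733 = 7*((4*8)*(-2))/6 - 1*397733 = 7*(32*(-2))/6 - 397733 = (7/6)*(-64) - 397733 = -224/3 - 397733 = -1193423/3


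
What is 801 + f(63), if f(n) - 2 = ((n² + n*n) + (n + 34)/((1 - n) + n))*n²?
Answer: 31891718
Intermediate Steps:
f(n) = 2 + n²*(34 + n + 2*n²) (f(n) = 2 + ((n² + n*n) + (n + 34)/((1 - n) + n))*n² = 2 + ((n² + n²) + (34 + n)/1)*n² = 2 + (2*n² + (34 + n)*1)*n² = 2 + (2*n² + (34 + n))*n² = 2 + (34 + n + 2*n²)*n² = 2 + n²*(34 + n + 2*n²))
801 + f(63) = 801 + (2 + 63³ + 2*63⁴ + 34*63²) = 801 + (2 + 250047 + 2*15752961 + 34*3969) = 801 + (2 + 250047 + 31505922 + 134946) = 801 + 31890917 = 31891718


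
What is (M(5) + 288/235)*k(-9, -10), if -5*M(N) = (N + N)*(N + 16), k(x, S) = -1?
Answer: 9582/235 ≈ 40.774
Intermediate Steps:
M(N) = -2*N*(16 + N)/5 (M(N) = -(N + N)*(N + 16)/5 = -2*N*(16 + N)/5)
(M(5) + 288/235)*k(-9, -10) = (-2/5*5*(16 + 5) + 288/235)*(-1) = (-2/5*5*21 + 288*(1/235))*(-1) = (-42 + 288/235)*(-1) = -9582/235*(-1) = 9582/235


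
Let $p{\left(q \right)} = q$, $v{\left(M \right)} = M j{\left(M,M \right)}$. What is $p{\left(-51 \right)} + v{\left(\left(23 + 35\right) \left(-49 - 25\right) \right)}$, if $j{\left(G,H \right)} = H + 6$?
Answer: $18395461$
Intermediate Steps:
$j{\left(G,H \right)} = 6 + H$
$v{\left(M \right)} = M \left(6 + M\right)$
$p{\left(-51 \right)} + v{\left(\left(23 + 35\right) \left(-49 - 25\right) \right)} = -51 + \left(23 + 35\right) \left(-49 - 25\right) \left(6 + \left(23 + 35\right) \left(-49 - 25\right)\right) = -51 + 58 \left(-74\right) \left(6 + 58 \left(-74\right)\right) = -51 - 4292 \left(6 - 4292\right) = -51 - -18395512 = -51 + 18395512 = 18395461$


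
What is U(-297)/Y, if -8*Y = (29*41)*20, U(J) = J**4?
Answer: -15561655362/5945 ≈ -2.6176e+6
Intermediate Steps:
Y = -5945/2 (Y = -29*41*20/8 = -1189*20/8 = -1/8*23780 = -5945/2 ≈ -2972.5)
U(-297)/Y = (-297)**4/(-5945/2) = 7780827681*(-2/5945) = -15561655362/5945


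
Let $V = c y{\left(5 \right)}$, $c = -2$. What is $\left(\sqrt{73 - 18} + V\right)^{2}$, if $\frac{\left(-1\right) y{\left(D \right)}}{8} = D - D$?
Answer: $55$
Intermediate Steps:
$y{\left(D \right)} = 0$ ($y{\left(D \right)} = - 8 \left(D - D\right) = \left(-8\right) 0 = 0$)
$V = 0$ ($V = \left(-2\right) 0 = 0$)
$\left(\sqrt{73 - 18} + V\right)^{2} = \left(\sqrt{73 - 18} + 0\right)^{2} = \left(\sqrt{55} + 0\right)^{2} = \left(\sqrt{55}\right)^{2} = 55$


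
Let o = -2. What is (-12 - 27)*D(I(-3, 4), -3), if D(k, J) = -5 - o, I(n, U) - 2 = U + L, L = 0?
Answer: 117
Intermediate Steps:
I(n, U) = 2 + U (I(n, U) = 2 + (U + 0) = 2 + U)
D(k, J) = -3 (D(k, J) = -5 - 1*(-2) = -5 + 2 = -3)
(-12 - 27)*D(I(-3, 4), -3) = (-12 - 27)*(-3) = -39*(-3) = 117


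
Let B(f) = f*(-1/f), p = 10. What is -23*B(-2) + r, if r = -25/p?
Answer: 41/2 ≈ 20.500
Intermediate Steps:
B(f) = -1
r = -5/2 (r = -25/10 = -25*⅒ = -5/2 ≈ -2.5000)
-23*B(-2) + r = -23*(-1) - 5/2 = 23 - 5/2 = 41/2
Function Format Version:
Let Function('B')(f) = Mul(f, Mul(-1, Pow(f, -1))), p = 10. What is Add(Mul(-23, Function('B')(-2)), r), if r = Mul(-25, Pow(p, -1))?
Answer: Rational(41, 2) ≈ 20.500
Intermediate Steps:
Function('B')(f) = -1
r = Rational(-5, 2) (r = Mul(-25, Pow(10, -1)) = Mul(-25, Rational(1, 10)) = Rational(-5, 2) ≈ -2.5000)
Add(Mul(-23, Function('B')(-2)), r) = Add(Mul(-23, -1), Rational(-5, 2)) = Add(23, Rational(-5, 2)) = Rational(41, 2)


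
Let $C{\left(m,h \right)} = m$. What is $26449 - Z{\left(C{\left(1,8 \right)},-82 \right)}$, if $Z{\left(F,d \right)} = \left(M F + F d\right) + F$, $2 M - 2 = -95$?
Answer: $\frac{53153}{2} \approx 26577.0$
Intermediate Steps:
$M = - \frac{93}{2}$ ($M = 1 + \frac{1}{2} \left(-95\right) = 1 - \frac{95}{2} = - \frac{93}{2} \approx -46.5$)
$Z{\left(F,d \right)} = - \frac{91 F}{2} + F d$ ($Z{\left(F,d \right)} = \left(- \frac{93 F}{2} + F d\right) + F = - \frac{91 F}{2} + F d$)
$26449 - Z{\left(C{\left(1,8 \right)},-82 \right)} = 26449 - \frac{1}{2} \cdot 1 \left(-91 + 2 \left(-82\right)\right) = 26449 - \frac{1}{2} \cdot 1 \left(-91 - 164\right) = 26449 - \frac{1}{2} \cdot 1 \left(-255\right) = 26449 - - \frac{255}{2} = 26449 + \frac{255}{2} = \frac{53153}{2}$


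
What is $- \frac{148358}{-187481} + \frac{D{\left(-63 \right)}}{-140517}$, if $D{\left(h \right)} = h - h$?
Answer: $\frac{21194}{26783} \approx 0.79132$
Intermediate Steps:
$D{\left(h \right)} = 0$
$- \frac{148358}{-187481} + \frac{D{\left(-63 \right)}}{-140517} = - \frac{148358}{-187481} + \frac{0}{-140517} = \left(-148358\right) \left(- \frac{1}{187481}\right) + 0 \left(- \frac{1}{140517}\right) = \frac{21194}{26783} + 0 = \frac{21194}{26783}$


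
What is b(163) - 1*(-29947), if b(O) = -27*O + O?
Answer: 25709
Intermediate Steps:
b(O) = -26*O
b(163) - 1*(-29947) = -26*163 - 1*(-29947) = -4238 + 29947 = 25709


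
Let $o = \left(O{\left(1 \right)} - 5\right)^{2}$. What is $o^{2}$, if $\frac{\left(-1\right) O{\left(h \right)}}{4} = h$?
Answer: $6561$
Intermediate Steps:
$O{\left(h \right)} = - 4 h$
$o = 81$ ($o = \left(\left(-4\right) 1 - 5\right)^{2} = \left(-4 - 5\right)^{2} = \left(-9\right)^{2} = 81$)
$o^{2} = 81^{2} = 6561$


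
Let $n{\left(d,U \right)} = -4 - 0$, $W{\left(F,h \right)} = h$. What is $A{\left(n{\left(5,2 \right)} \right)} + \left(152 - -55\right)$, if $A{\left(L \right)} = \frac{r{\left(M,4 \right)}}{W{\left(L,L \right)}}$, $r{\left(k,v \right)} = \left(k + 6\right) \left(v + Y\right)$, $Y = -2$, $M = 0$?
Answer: $204$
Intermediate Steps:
$n{\left(d,U \right)} = -4$ ($n{\left(d,U \right)} = -4 + 0 = -4$)
$r{\left(k,v \right)} = \left(-2 + v\right) \left(6 + k\right)$ ($r{\left(k,v \right)} = \left(k + 6\right) \left(v - 2\right) = \left(6 + k\right) \left(-2 + v\right) = \left(-2 + v\right) \left(6 + k\right)$)
$A{\left(L \right)} = \frac{12}{L}$ ($A{\left(L \right)} = \frac{-12 - 0 + 6 \cdot 4 + 0 \cdot 4}{L} = \frac{-12 + 0 + 24 + 0}{L} = \frac{12}{L}$)
$A{\left(n{\left(5,2 \right)} \right)} + \left(152 - -55\right) = \frac{12}{-4} + \left(152 - -55\right) = 12 \left(- \frac{1}{4}\right) + \left(152 + 55\right) = -3 + 207 = 204$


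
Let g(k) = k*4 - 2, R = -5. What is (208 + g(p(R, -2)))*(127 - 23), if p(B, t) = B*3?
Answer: 15184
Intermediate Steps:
p(B, t) = 3*B
g(k) = -2 + 4*k (g(k) = 4*k - 2 = -2 + 4*k)
(208 + g(p(R, -2)))*(127 - 23) = (208 + (-2 + 4*(3*(-5))))*(127 - 23) = (208 + (-2 + 4*(-15)))*104 = (208 + (-2 - 60))*104 = (208 - 62)*104 = 146*104 = 15184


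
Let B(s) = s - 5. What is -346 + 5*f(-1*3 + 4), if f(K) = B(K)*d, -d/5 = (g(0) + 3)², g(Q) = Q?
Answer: 554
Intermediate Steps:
B(s) = -5 + s
d = -45 (d = -5*(0 + 3)² = -5*3² = -5*9 = -45)
f(K) = 225 - 45*K (f(K) = (-5 + K)*(-45) = 225 - 45*K)
-346 + 5*f(-1*3 + 4) = -346 + 5*(225 - 45*(-1*3 + 4)) = -346 + 5*(225 - 45*(-3 + 4)) = -346 + 5*(225 - 45*1) = -346 + 5*(225 - 45) = -346 + 5*180 = -346 + 900 = 554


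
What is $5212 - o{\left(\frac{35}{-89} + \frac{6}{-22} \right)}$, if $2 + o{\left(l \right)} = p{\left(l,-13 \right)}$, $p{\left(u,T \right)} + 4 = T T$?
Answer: $5049$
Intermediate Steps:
$p{\left(u,T \right)} = -4 + T^{2}$ ($p{\left(u,T \right)} = -4 + T T = -4 + T^{2}$)
$o{\left(l \right)} = 163$ ($o{\left(l \right)} = -2 - \left(4 - \left(-13\right)^{2}\right) = -2 + \left(-4 + 169\right) = -2 + 165 = 163$)
$5212 - o{\left(\frac{35}{-89} + \frac{6}{-22} \right)} = 5212 - 163 = 5049$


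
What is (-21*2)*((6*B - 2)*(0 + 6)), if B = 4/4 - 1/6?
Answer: -756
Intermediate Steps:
B = 5/6 (B = 4*(1/4) - 1*1/6 = 1 - 1/6 = 5/6 ≈ 0.83333)
(-21*2)*((6*B - 2)*(0 + 6)) = (-21*2)*((6*(5/6) - 2)*(0 + 6)) = -42*(5 - 2)*6 = -126*6 = -42*18 = -756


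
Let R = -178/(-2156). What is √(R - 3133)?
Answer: I*√74300270/154 ≈ 55.972*I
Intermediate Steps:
R = 89/1078 (R = -178*(-1/2156) = 89/1078 ≈ 0.082560)
√(R - 3133) = √(89/1078 - 3133) = √(-3377285/1078) = I*√74300270/154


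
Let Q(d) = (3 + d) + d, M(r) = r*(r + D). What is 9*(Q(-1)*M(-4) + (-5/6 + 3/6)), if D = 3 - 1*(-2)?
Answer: -39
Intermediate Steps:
D = 5 (D = 3 + 2 = 5)
M(r) = r*(5 + r) (M(r) = r*(r + 5) = r*(5 + r))
Q(d) = 3 + 2*d
9*(Q(-1)*M(-4) + (-5/6 + 3/6)) = 9*((3 + 2*(-1))*(-4*(5 - 4)) + (-5/6 + 3/6)) = 9*((3 - 2)*(-4*1) + (-5*⅙ + 3*(⅙))) = 9*(1*(-4) + (-⅚ + ½)) = 9*(-4 - ⅓) = 9*(-13/3) = -39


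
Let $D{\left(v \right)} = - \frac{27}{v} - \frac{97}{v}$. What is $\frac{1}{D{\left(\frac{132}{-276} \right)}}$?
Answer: $\frac{11}{2852} \approx 0.0038569$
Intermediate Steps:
$D{\left(v \right)} = - \frac{124}{v}$
$\frac{1}{D{\left(\frac{132}{-276} \right)}} = \frac{1}{\left(-124\right) \frac{1}{132 \frac{1}{-276}}} = \frac{1}{\left(-124\right) \frac{1}{132 \left(- \frac{1}{276}\right)}} = \frac{1}{\left(-124\right) \frac{1}{- \frac{11}{23}}} = \frac{1}{\left(-124\right) \left(- \frac{23}{11}\right)} = \frac{1}{\frac{2852}{11}} = \frac{11}{2852}$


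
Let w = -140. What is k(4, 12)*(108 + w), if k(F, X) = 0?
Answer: 0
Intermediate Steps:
k(4, 12)*(108 + w) = 0*(108 - 140) = 0*(-32) = 0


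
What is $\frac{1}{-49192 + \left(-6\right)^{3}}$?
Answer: $- \frac{1}{49408} \approx -2.024 \cdot 10^{-5}$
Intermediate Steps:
$\frac{1}{-49192 + \left(-6\right)^{3}} = \frac{1}{-49192 - 216} = \frac{1}{-49408} = - \frac{1}{49408}$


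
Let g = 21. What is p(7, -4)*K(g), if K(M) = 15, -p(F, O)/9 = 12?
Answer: -1620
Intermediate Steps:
p(F, O) = -108 (p(F, O) = -9*12 = -108)
p(7, -4)*K(g) = -108*15 = -1620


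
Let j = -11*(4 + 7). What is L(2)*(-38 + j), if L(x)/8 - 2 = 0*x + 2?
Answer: -5088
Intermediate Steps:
j = -121 (j = -11*11 = -121)
L(x) = 32 (L(x) = 16 + 8*(0*x + 2) = 16 + 8*(0 + 2) = 16 + 8*2 = 16 + 16 = 32)
L(2)*(-38 + j) = 32*(-38 - 121) = 32*(-159) = -5088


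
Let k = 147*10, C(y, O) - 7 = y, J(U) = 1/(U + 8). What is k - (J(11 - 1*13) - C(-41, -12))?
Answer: 8615/6 ≈ 1435.8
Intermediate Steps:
J(U) = 1/(8 + U)
C(y, O) = 7 + y
k = 1470
k - (J(11 - 1*13) - C(-41, -12)) = 1470 - (1/(8 + (11 - 1*13)) - (7 - 41)) = 1470 - (1/(8 + (11 - 13)) - 1*(-34)) = 1470 - (1/(8 - 2) + 34) = 1470 - (1/6 + 34) = 1470 - (⅙ + 34) = 1470 - 1*205/6 = 1470 - 205/6 = 8615/6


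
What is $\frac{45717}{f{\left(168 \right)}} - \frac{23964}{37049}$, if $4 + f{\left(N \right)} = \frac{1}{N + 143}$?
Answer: $- \frac{526791987615}{46051907} \approx -11439.0$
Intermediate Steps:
$f{\left(N \right)} = -4 + \frac{1}{143 + N}$ ($f{\left(N \right)} = -4 + \frac{1}{N + 143} = -4 + \frac{1}{143 + N}$)
$\frac{45717}{f{\left(168 \right)}} - \frac{23964}{37049} = \frac{45717}{\frac{1}{143 + 168} \left(-571 - 672\right)} - \frac{23964}{37049} = \frac{45717}{\frac{1}{311} \left(-571 - 672\right)} - \frac{23964}{37049} = \frac{45717}{\frac{1}{311} \left(-1243\right)} - \frac{23964}{37049} = \frac{45717}{- \frac{1243}{311}} - \frac{23964}{37049} = 45717 \left(- \frac{311}{1243}\right) - \frac{23964}{37049} = - \frac{14217987}{1243} - \frac{23964}{37049} = - \frac{526791987615}{46051907}$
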